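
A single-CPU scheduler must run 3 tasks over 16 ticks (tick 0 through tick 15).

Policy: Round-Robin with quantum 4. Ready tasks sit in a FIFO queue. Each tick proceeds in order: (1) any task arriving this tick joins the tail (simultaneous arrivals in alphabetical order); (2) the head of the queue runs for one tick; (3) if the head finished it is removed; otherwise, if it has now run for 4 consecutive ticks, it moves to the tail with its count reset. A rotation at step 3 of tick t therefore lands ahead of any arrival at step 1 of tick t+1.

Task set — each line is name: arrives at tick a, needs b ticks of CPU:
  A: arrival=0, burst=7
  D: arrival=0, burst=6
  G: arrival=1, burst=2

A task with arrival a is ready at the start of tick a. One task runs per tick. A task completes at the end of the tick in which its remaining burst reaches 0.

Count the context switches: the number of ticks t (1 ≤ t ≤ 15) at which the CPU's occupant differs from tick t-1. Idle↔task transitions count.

t=0: queue=[A,D] q_used=0 → run A
t=1: queue=[A,D,G] q_used=1 → run A
t=2: queue=[A,D,G] q_used=2 → run A
t=3: queue=[A,D,G] q_used=3 → run A
t=4: queue=[D,G,A] q_used=0 → run D
t=5: queue=[D,G,A] q_used=1 → run D
t=6: queue=[D,G,A] q_used=2 → run D
t=7: queue=[D,G,A] q_used=3 → run D
t=8: queue=[G,A,D] q_used=0 → run G
t=9: queue=[G,A,D] q_used=1 → run G
t=10: queue=[A,D] q_used=0 → run A
t=11: queue=[A,D] q_used=1 → run A
t=12: queue=[A,D] q_used=2 → run A
t=13: queue=[D] q_used=0 → run D
t=14: queue=[D] q_used=1 → run D
t=15: (idle)

context switches = 5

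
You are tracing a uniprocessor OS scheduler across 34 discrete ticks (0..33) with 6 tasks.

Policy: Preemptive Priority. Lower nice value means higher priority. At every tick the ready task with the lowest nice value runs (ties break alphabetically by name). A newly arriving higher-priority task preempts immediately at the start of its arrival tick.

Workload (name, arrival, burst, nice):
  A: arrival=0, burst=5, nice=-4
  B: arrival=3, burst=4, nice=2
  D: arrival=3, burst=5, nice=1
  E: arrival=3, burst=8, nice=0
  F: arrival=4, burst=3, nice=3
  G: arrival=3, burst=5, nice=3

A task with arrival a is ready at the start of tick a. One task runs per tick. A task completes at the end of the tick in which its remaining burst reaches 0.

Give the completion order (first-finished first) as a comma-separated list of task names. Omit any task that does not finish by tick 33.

completion order = A, E, D, B, F, G

t=0: ready={A} → run A
t=1: ready={A} → run A
t=2: ready={A} → run A
t=3: ready={A,B,D,E,G} → run A
t=4: ready={A,B,D,E,F,G} → run A
t=5: ready={B,D,E,F,G} → run E
t=6: ready={B,D,E,F,G} → run E
t=7: ready={B,D,E,F,G} → run E
t=8: ready={B,D,E,F,G} → run E
t=9: ready={B,D,E,F,G} → run E
t=10: ready={B,D,E,F,G} → run E
t=11: ready={B,D,E,F,G} → run E
t=12: ready={B,D,E,F,G} → run E
t=13: ready={B,D,F,G} → run D
t=14: ready={B,D,F,G} → run D
t=15: ready={B,D,F,G} → run D
t=16: ready={B,D,F,G} → run D
t=17: ready={B,D,F,G} → run D
t=18: ready={B,F,G} → run B
t=19: ready={B,F,G} → run B
t=20: ready={B,F,G} → run B
t=21: ready={B,F,G} → run B
t=22: ready={F,G} → run F
t=23: ready={F,G} → run F
t=24: ready={F,G} → run F
t=25: ready={G} → run G
t=26: ready={G} → run G
t=27: ready={G} → run G
t=28: ready={G} → run G
t=29: ready={G} → run G
t=30: (idle)
t=31: (idle)
t=32: (idle)
t=33: (idle)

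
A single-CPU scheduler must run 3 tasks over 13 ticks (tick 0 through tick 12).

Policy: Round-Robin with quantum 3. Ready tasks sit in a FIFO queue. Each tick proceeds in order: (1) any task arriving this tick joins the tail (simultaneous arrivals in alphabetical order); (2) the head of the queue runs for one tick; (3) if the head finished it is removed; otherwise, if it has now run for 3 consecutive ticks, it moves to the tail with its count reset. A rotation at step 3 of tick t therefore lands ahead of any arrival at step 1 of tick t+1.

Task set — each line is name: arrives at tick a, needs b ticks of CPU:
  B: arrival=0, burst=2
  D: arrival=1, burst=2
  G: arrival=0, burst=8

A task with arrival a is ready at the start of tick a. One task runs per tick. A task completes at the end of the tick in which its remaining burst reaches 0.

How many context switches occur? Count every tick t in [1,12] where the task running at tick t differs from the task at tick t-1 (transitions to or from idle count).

t=0: queue=[B,G] q_used=0 → run B
t=1: queue=[B,G,D] q_used=1 → run B
t=2: queue=[G,D] q_used=0 → run G
t=3: queue=[G,D] q_used=1 → run G
t=4: queue=[G,D] q_used=2 → run G
t=5: queue=[D,G] q_used=0 → run D
t=6: queue=[D,G] q_used=1 → run D
t=7: queue=[G] q_used=0 → run G
t=8: queue=[G] q_used=1 → run G
t=9: queue=[G] q_used=2 → run G
t=10: queue=[G] q_used=0 → run G
t=11: queue=[G] q_used=1 → run G
t=12: (idle)

context switches = 4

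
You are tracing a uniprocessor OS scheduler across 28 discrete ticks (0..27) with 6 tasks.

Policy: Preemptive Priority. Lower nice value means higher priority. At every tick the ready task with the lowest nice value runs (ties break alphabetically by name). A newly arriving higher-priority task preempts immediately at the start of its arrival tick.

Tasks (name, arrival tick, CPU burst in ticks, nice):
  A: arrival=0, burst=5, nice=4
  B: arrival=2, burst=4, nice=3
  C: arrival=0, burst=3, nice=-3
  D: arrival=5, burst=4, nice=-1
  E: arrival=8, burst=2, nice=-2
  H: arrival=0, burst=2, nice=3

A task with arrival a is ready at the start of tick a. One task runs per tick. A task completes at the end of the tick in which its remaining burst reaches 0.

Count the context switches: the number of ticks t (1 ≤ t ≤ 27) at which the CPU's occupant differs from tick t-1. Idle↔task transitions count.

t=0: ready={A,C,H} → run C
t=1: ready={A,C,H} → run C
t=2: ready={A,B,C,H} → run C
t=3: ready={A,B,H} → run B
t=4: ready={A,B,H} → run B
t=5: ready={A,B,D,H} → run D
t=6: ready={A,B,D,H} → run D
t=7: ready={A,B,D,H} → run D
t=8: ready={A,B,D,E,H} → run E
t=9: ready={A,B,D,E,H} → run E
t=10: ready={A,B,D,H} → run D
t=11: ready={A,B,H} → run B
t=12: ready={A,B,H} → run B
t=13: ready={A,H} → run H
t=14: ready={A,H} → run H
t=15: ready={A} → run A
t=16: ready={A} → run A
t=17: ready={A} → run A
t=18: ready={A} → run A
t=19: ready={A} → run A
t=20: (idle)
t=21: (idle)
t=22: (idle)
t=23: (idle)
t=24: (idle)
t=25: (idle)
t=26: (idle)
t=27: (idle)

context switches = 8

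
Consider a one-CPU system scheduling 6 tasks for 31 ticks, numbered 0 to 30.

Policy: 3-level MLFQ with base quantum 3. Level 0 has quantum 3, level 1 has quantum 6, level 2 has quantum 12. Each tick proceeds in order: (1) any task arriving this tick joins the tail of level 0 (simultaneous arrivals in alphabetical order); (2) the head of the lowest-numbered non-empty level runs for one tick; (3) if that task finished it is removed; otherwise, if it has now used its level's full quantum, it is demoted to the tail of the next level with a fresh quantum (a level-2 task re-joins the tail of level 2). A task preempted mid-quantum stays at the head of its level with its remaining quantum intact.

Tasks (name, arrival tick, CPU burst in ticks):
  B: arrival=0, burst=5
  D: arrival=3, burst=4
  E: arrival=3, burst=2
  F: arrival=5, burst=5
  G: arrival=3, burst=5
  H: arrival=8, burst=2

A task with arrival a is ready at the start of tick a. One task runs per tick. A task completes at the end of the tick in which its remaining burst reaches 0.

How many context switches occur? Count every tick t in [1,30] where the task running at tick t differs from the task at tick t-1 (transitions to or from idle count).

t=0: L0/L1/L2 = B/-/- → run B
t=1: L0/L1/L2 = B/-/- → run B
t=2: L0/L1/L2 = B/-/- → run B
t=3: L0/L1/L2 = DEG/B/- → run D
t=4: L0/L1/L2 = DEG/B/- → run D
t=5: L0/L1/L2 = DEGF/B/- → run D
t=6: L0/L1/L2 = EGF/BD/- → run E
t=7: L0/L1/L2 = EGF/BD/- → run E
t=8: L0/L1/L2 = GFH/BD/- → run G
t=9: L0/L1/L2 = GFH/BD/- → run G
t=10: L0/L1/L2 = GFH/BD/- → run G
t=11: L0/L1/L2 = FH/BDG/- → run F
t=12: L0/L1/L2 = FH/BDG/- → run F
t=13: L0/L1/L2 = FH/BDG/- → run F
t=14: L0/L1/L2 = H/BDGF/- → run H
t=15: L0/L1/L2 = H/BDGF/- → run H
t=16: L0/L1/L2 = -/BDGF/- → run B
t=17: L0/L1/L2 = -/BDGF/- → run B
t=18: L0/L1/L2 = -/DGF/- → run D
t=19: L0/L1/L2 = -/GF/- → run G
t=20: L0/L1/L2 = -/GF/- → run G
t=21: L0/L1/L2 = -/F/- → run F
t=22: L0/L1/L2 = -/F/- → run F
t=23: (idle)
t=24: (idle)
t=25: (idle)
t=26: (idle)
t=27: (idle)
t=28: (idle)
t=29: (idle)
t=30: (idle)

context switches = 10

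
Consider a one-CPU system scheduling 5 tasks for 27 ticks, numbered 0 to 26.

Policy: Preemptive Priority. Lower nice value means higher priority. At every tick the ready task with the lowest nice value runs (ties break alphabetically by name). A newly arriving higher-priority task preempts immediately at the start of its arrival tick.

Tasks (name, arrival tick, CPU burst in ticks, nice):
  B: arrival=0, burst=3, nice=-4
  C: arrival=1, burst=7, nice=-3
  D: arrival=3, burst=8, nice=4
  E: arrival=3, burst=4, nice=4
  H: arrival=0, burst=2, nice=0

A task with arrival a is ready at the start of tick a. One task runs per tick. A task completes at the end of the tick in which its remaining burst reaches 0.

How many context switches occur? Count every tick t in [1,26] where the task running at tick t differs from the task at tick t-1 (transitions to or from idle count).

t=0: ready={B,H} → run B
t=1: ready={B,C,H} → run B
t=2: ready={B,C,H} → run B
t=3: ready={C,D,E,H} → run C
t=4: ready={C,D,E,H} → run C
t=5: ready={C,D,E,H} → run C
t=6: ready={C,D,E,H} → run C
t=7: ready={C,D,E,H} → run C
t=8: ready={C,D,E,H} → run C
t=9: ready={C,D,E,H} → run C
t=10: ready={D,E,H} → run H
t=11: ready={D,E,H} → run H
t=12: ready={D,E} → run D
t=13: ready={D,E} → run D
t=14: ready={D,E} → run D
t=15: ready={D,E} → run D
t=16: ready={D,E} → run D
t=17: ready={D,E} → run D
t=18: ready={D,E} → run D
t=19: ready={D,E} → run D
t=20: ready={E} → run E
t=21: ready={E} → run E
t=22: ready={E} → run E
t=23: ready={E} → run E
t=24: (idle)
t=25: (idle)
t=26: (idle)

context switches = 5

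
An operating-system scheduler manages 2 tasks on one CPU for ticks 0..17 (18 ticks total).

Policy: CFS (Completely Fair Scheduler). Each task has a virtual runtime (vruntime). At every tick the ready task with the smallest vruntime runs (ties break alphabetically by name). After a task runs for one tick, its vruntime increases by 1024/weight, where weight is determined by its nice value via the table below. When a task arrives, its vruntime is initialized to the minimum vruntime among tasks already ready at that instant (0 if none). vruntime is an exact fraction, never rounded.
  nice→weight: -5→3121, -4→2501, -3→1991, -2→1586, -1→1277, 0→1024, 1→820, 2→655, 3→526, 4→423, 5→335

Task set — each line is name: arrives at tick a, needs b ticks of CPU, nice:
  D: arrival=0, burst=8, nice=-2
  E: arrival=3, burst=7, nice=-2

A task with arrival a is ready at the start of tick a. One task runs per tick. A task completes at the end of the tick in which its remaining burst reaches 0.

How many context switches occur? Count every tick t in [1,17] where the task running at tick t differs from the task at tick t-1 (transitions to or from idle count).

context switches = 10

t=0: vr[D=0] → run D
t=1: vr[D=512/793] → run D
t=2: vr[D=1024/793] → run D
t=3: vr[D=1536/793 E=1536/793] → run D
t=4: vr[D=2048/793 E=1536/793] → run E
t=5: vr[D=2048/793 E=2048/793] → run D
t=6: vr[D=2560/793 E=2048/793] → run E
t=7: vr[D=2560/793 E=2560/793] → run D
t=8: vr[D=3072/793 E=2560/793] → run E
t=9: vr[D=3072/793 E=3072/793] → run D
t=10: vr[D=3584/793 E=3072/793] → run E
t=11: vr[D=3584/793 E=3584/793] → run D
t=12: vr[E=3584/793] → run E
t=13: vr[E=4096/793] → run E
t=14: vr[E=4608/793] → run E
t=15: (idle)
t=16: (idle)
t=17: (idle)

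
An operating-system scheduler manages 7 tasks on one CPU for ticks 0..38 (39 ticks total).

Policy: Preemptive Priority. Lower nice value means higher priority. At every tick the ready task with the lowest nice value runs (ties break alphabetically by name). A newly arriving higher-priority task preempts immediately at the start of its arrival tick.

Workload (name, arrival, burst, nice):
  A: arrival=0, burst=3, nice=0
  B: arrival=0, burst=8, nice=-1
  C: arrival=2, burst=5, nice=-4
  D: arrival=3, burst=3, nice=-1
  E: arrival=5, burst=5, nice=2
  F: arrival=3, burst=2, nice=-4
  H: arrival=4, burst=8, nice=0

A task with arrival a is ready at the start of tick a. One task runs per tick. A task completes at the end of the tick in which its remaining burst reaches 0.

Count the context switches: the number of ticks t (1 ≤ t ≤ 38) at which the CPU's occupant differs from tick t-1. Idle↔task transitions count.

context switches = 8

t=0: ready={A,B} → run B
t=1: ready={A,B} → run B
t=2: ready={A,B,C} → run C
t=3: ready={A,B,C,D,F} → run C
t=4: ready={A,B,C,D,F,H} → run C
t=5: ready={A,B,C,D,E,F,H} → run C
t=6: ready={A,B,C,D,E,F,H} → run C
t=7: ready={A,B,D,E,F,H} → run F
t=8: ready={A,B,D,E,F,H} → run F
t=9: ready={A,B,D,E,H} → run B
t=10: ready={A,B,D,E,H} → run B
t=11: ready={A,B,D,E,H} → run B
t=12: ready={A,B,D,E,H} → run B
t=13: ready={A,B,D,E,H} → run B
t=14: ready={A,B,D,E,H} → run B
t=15: ready={A,D,E,H} → run D
t=16: ready={A,D,E,H} → run D
t=17: ready={A,D,E,H} → run D
t=18: ready={A,E,H} → run A
t=19: ready={A,E,H} → run A
t=20: ready={A,E,H} → run A
t=21: ready={E,H} → run H
t=22: ready={E,H} → run H
t=23: ready={E,H} → run H
t=24: ready={E,H} → run H
t=25: ready={E,H} → run H
t=26: ready={E,H} → run H
t=27: ready={E,H} → run H
t=28: ready={E,H} → run H
t=29: ready={E} → run E
t=30: ready={E} → run E
t=31: ready={E} → run E
t=32: ready={E} → run E
t=33: ready={E} → run E
t=34: (idle)
t=35: (idle)
t=36: (idle)
t=37: (idle)
t=38: (idle)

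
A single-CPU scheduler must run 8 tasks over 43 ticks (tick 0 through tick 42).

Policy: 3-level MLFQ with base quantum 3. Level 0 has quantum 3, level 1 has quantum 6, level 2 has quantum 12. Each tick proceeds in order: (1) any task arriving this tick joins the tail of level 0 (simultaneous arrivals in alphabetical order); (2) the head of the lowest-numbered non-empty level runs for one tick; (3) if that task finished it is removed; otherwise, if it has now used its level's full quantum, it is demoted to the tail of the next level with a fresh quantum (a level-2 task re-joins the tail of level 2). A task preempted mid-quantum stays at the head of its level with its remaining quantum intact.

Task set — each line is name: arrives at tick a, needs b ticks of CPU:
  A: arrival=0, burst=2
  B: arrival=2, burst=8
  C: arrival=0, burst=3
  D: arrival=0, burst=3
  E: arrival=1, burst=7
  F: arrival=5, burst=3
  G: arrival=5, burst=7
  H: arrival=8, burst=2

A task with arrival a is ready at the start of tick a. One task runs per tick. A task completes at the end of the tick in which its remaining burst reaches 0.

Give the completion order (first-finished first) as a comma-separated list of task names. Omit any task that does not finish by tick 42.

completion order = A, C, D, F, H, E, B, G

t=0: L0/L1/L2 = ACD/-/- → run A
t=1: L0/L1/L2 = ACDE/-/- → run A
t=2: L0/L1/L2 = CDEB/-/- → run C
t=3: L0/L1/L2 = CDEB/-/- → run C
t=4: L0/L1/L2 = CDEB/-/- → run C
t=5: L0/L1/L2 = DEBFG/-/- → run D
t=6: L0/L1/L2 = DEBFG/-/- → run D
t=7: L0/L1/L2 = DEBFG/-/- → run D
t=8: L0/L1/L2 = EBFGH/-/- → run E
t=9: L0/L1/L2 = EBFGH/-/- → run E
t=10: L0/L1/L2 = EBFGH/-/- → run E
t=11: L0/L1/L2 = BFGH/E/- → run B
t=12: L0/L1/L2 = BFGH/E/- → run B
t=13: L0/L1/L2 = BFGH/E/- → run B
t=14: L0/L1/L2 = FGH/EB/- → run F
t=15: L0/L1/L2 = FGH/EB/- → run F
t=16: L0/L1/L2 = FGH/EB/- → run F
t=17: L0/L1/L2 = GH/EB/- → run G
t=18: L0/L1/L2 = GH/EB/- → run G
t=19: L0/L1/L2 = GH/EB/- → run G
t=20: L0/L1/L2 = H/EBG/- → run H
t=21: L0/L1/L2 = H/EBG/- → run H
t=22: L0/L1/L2 = -/EBG/- → run E
t=23: L0/L1/L2 = -/EBG/- → run E
t=24: L0/L1/L2 = -/EBG/- → run E
t=25: L0/L1/L2 = -/EBG/- → run E
t=26: L0/L1/L2 = -/BG/- → run B
t=27: L0/L1/L2 = -/BG/- → run B
t=28: L0/L1/L2 = -/BG/- → run B
t=29: L0/L1/L2 = -/BG/- → run B
t=30: L0/L1/L2 = -/BG/- → run B
t=31: L0/L1/L2 = -/G/- → run G
t=32: L0/L1/L2 = -/G/- → run G
t=33: L0/L1/L2 = -/G/- → run G
t=34: L0/L1/L2 = -/G/- → run G
t=35: (idle)
t=36: (idle)
t=37: (idle)
t=38: (idle)
t=39: (idle)
t=40: (idle)
t=41: (idle)
t=42: (idle)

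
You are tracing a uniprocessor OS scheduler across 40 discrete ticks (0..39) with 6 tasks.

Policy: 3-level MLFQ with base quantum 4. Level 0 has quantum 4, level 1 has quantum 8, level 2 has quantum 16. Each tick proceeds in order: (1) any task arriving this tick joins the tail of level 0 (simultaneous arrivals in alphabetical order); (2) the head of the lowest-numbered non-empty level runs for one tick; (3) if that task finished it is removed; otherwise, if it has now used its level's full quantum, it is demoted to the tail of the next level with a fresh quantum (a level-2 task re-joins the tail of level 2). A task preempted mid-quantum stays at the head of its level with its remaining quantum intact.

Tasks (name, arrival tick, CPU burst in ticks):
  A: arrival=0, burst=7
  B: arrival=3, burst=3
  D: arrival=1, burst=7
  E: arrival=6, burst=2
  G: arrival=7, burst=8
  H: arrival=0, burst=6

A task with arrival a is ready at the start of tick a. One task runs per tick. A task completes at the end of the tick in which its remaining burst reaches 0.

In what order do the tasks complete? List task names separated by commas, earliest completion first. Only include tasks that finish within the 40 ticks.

t=0: L0/L1/L2 = AH/-/- → run A
t=1: L0/L1/L2 = AHD/-/- → run A
t=2: L0/L1/L2 = AHD/-/- → run A
t=3: L0/L1/L2 = AHDB/-/- → run A
t=4: L0/L1/L2 = HDB/A/- → run H
t=5: L0/L1/L2 = HDB/A/- → run H
t=6: L0/L1/L2 = HDBE/A/- → run H
t=7: L0/L1/L2 = HDBEG/A/- → run H
t=8: L0/L1/L2 = DBEG/AH/- → run D
t=9: L0/L1/L2 = DBEG/AH/- → run D
t=10: L0/L1/L2 = DBEG/AH/- → run D
t=11: L0/L1/L2 = DBEG/AH/- → run D
t=12: L0/L1/L2 = BEG/AHD/- → run B
t=13: L0/L1/L2 = BEG/AHD/- → run B
t=14: L0/L1/L2 = BEG/AHD/- → run B
t=15: L0/L1/L2 = EG/AHD/- → run E
t=16: L0/L1/L2 = EG/AHD/- → run E
t=17: L0/L1/L2 = G/AHD/- → run G
t=18: L0/L1/L2 = G/AHD/- → run G
t=19: L0/L1/L2 = G/AHD/- → run G
t=20: L0/L1/L2 = G/AHD/- → run G
t=21: L0/L1/L2 = -/AHDG/- → run A
t=22: L0/L1/L2 = -/AHDG/- → run A
t=23: L0/L1/L2 = -/AHDG/- → run A
t=24: L0/L1/L2 = -/HDG/- → run H
t=25: L0/L1/L2 = -/HDG/- → run H
t=26: L0/L1/L2 = -/DG/- → run D
t=27: L0/L1/L2 = -/DG/- → run D
t=28: L0/L1/L2 = -/DG/- → run D
t=29: L0/L1/L2 = -/G/- → run G
t=30: L0/L1/L2 = -/G/- → run G
t=31: L0/L1/L2 = -/G/- → run G
t=32: L0/L1/L2 = -/G/- → run G
t=33: (idle)
t=34: (idle)
t=35: (idle)
t=36: (idle)
t=37: (idle)
t=38: (idle)
t=39: (idle)

completion order = B, E, A, H, D, G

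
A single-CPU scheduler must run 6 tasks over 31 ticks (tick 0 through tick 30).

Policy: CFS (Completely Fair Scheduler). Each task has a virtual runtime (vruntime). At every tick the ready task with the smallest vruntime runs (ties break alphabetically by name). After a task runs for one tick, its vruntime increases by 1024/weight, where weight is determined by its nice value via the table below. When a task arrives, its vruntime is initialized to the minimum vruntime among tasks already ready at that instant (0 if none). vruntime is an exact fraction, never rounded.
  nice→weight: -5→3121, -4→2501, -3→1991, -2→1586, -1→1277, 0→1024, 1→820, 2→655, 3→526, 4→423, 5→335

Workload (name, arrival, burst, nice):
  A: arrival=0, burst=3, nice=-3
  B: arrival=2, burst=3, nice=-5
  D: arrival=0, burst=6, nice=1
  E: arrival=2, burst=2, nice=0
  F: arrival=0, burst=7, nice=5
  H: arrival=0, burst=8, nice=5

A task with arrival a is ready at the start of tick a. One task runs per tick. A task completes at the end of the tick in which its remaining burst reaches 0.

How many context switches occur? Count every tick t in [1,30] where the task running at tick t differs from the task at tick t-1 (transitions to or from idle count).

context switches = 26

t=0: vr[A=0 D=0 F=0 H=0] → run A
t=1: vr[A=1024/1991 D=0 F=0 H=0] → run D
t=2: vr[A=1024/1991 B=0 D=256/205 E=0 F=0 H=0] → run B
t=3: vr[A=1024/1991 B=1024/3121 D=256/205 E=0 F=0 H=0] → run E
t=4: vr[A=1024/1991 B=1024/3121 D=256/205 E=1 F=0 H=0] → run F
t=5: vr[A=1024/1991 B=1024/3121 D=256/205 E=1 F=1024/335 H=0] → run H
t=6: vr[A=1024/1991 B=1024/3121 D=256/205 E=1 F=1024/335 H=1024/335] → run B
t=7: vr[A=1024/1991 B=2048/3121 D=256/205 E=1 F=1024/335 H=1024/335] → run A
t=8: vr[A=2048/1991 B=2048/3121 D=256/205 E=1 F=1024/335 H=1024/335] → run B
t=9: vr[A=2048/1991 D=256/205 E=1 F=1024/335 H=1024/335] → run E
t=10: vr[A=2048/1991 D=256/205 F=1024/335 H=1024/335] → run A
t=11: vr[D=256/205 F=1024/335 H=1024/335] → run D
t=12: vr[D=512/205 F=1024/335 H=1024/335] → run D
t=13: vr[D=768/205 F=1024/335 H=1024/335] → run F
t=14: vr[D=768/205 F=2048/335 H=1024/335] → run H
t=15: vr[D=768/205 F=2048/335 H=2048/335] → run D
t=16: vr[D=1024/205 F=2048/335 H=2048/335] → run D
t=17: vr[D=256/41 F=2048/335 H=2048/335] → run F
t=18: vr[D=256/41 F=3072/335 H=2048/335] → run H
t=19: vr[D=256/41 F=3072/335 H=3072/335] → run D
t=20: vr[F=3072/335 H=3072/335] → run F
t=21: vr[F=4096/335 H=3072/335] → run H
t=22: vr[F=4096/335 H=4096/335] → run F
t=23: vr[F=1024/67 H=4096/335] → run H
t=24: vr[F=1024/67 H=1024/67] → run F
t=25: vr[F=6144/335 H=1024/67] → run H
t=26: vr[F=6144/335 H=6144/335] → run F
t=27: vr[H=6144/335] → run H
t=28: vr[H=7168/335] → run H
t=29: (idle)
t=30: (idle)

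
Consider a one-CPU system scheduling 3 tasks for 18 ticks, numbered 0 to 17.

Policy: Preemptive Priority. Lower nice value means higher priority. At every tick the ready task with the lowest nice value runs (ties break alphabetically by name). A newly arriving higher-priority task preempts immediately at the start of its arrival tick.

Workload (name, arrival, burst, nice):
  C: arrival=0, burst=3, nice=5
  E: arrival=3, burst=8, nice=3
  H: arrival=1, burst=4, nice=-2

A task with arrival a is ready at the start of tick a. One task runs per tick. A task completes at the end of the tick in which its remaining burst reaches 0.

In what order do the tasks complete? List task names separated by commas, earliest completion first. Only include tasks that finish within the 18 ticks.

completion order = H, E, C

t=0: ready={C} → run C
t=1: ready={C,H} → run H
t=2: ready={C,H} → run H
t=3: ready={C,E,H} → run H
t=4: ready={C,E,H} → run H
t=5: ready={C,E} → run E
t=6: ready={C,E} → run E
t=7: ready={C,E} → run E
t=8: ready={C,E} → run E
t=9: ready={C,E} → run E
t=10: ready={C,E} → run E
t=11: ready={C,E} → run E
t=12: ready={C,E} → run E
t=13: ready={C} → run C
t=14: ready={C} → run C
t=15: (idle)
t=16: (idle)
t=17: (idle)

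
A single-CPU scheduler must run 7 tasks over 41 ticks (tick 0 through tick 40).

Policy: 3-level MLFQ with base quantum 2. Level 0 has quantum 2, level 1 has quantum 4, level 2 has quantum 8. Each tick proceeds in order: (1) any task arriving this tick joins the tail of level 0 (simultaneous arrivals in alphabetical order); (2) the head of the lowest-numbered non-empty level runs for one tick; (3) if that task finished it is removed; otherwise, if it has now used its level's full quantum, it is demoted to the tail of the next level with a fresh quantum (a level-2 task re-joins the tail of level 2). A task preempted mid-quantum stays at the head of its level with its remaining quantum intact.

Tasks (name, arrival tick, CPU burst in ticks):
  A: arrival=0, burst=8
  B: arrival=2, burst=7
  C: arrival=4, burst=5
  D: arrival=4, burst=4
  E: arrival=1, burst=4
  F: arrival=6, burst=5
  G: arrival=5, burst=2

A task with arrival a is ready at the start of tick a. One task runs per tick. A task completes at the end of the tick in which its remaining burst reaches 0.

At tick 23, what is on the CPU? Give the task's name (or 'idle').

running at tick 23 = B

t=0: L0/L1/L2 = A/-/- → run A
t=1: L0/L1/L2 = AE/-/- → run A
t=2: L0/L1/L2 = EB/A/- → run E
t=3: L0/L1/L2 = EB/A/- → run E
t=4: L0/L1/L2 = BCD/AE/- → run B
t=5: L0/L1/L2 = BCDG/AE/- → run B
t=6: L0/L1/L2 = CDGF/AEB/- → run C
t=7: L0/L1/L2 = CDGF/AEB/- → run C
t=8: L0/L1/L2 = DGF/AEBC/- → run D
t=9: L0/L1/L2 = DGF/AEBC/- → run D
t=10: L0/L1/L2 = GF/AEBCD/- → run G
t=11: L0/L1/L2 = GF/AEBCD/- → run G
t=12: L0/L1/L2 = F/AEBCD/- → run F
t=13: L0/L1/L2 = F/AEBCD/- → run F
t=14: L0/L1/L2 = -/AEBCDF/- → run A
t=15: L0/L1/L2 = -/AEBCDF/- → run A
t=16: L0/L1/L2 = -/AEBCDF/- → run A
t=17: L0/L1/L2 = -/AEBCDF/- → run A
t=18: L0/L1/L2 = -/EBCDF/A → run E
t=19: L0/L1/L2 = -/EBCDF/A → run E
t=20: L0/L1/L2 = -/BCDF/A → run B
t=21: L0/L1/L2 = -/BCDF/A → run B
t=22: L0/L1/L2 = -/BCDF/A → run B
t=23: L0/L1/L2 = -/BCDF/A → run B
t=24: L0/L1/L2 = -/CDF/AB → run C
t=25: L0/L1/L2 = -/CDF/AB → run C
t=26: L0/L1/L2 = -/CDF/AB → run C
t=27: L0/L1/L2 = -/DF/AB → run D
t=28: L0/L1/L2 = -/DF/AB → run D
t=29: L0/L1/L2 = -/F/AB → run F
t=30: L0/L1/L2 = -/F/AB → run F
t=31: L0/L1/L2 = -/F/AB → run F
t=32: L0/L1/L2 = -/-/AB → run A
t=33: L0/L1/L2 = -/-/AB → run A
t=34: L0/L1/L2 = -/-/B → run B
t=35: (idle)
t=36: (idle)
t=37: (idle)
t=38: (idle)
t=39: (idle)
t=40: (idle)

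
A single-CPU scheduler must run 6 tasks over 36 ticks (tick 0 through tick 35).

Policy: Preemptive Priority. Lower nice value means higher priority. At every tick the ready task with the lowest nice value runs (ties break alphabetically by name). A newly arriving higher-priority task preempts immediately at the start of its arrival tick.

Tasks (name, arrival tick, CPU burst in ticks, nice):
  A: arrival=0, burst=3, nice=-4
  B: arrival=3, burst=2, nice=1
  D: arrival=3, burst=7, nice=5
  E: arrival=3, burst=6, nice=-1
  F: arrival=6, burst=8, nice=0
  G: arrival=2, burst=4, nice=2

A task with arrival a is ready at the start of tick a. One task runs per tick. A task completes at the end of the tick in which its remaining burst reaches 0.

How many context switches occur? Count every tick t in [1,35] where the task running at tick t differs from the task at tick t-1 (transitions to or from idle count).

context switches = 6

t=0: ready={A} → run A
t=1: ready={A} → run A
t=2: ready={A,G} → run A
t=3: ready={B,D,E,G} → run E
t=4: ready={B,D,E,G} → run E
t=5: ready={B,D,E,G} → run E
t=6: ready={B,D,E,F,G} → run E
t=7: ready={B,D,E,F,G} → run E
t=8: ready={B,D,E,F,G} → run E
t=9: ready={B,D,F,G} → run F
t=10: ready={B,D,F,G} → run F
t=11: ready={B,D,F,G} → run F
t=12: ready={B,D,F,G} → run F
t=13: ready={B,D,F,G} → run F
t=14: ready={B,D,F,G} → run F
t=15: ready={B,D,F,G} → run F
t=16: ready={B,D,F,G} → run F
t=17: ready={B,D,G} → run B
t=18: ready={B,D,G} → run B
t=19: ready={D,G} → run G
t=20: ready={D,G} → run G
t=21: ready={D,G} → run G
t=22: ready={D,G} → run G
t=23: ready={D} → run D
t=24: ready={D} → run D
t=25: ready={D} → run D
t=26: ready={D} → run D
t=27: ready={D} → run D
t=28: ready={D} → run D
t=29: ready={D} → run D
t=30: (idle)
t=31: (idle)
t=32: (idle)
t=33: (idle)
t=34: (idle)
t=35: (idle)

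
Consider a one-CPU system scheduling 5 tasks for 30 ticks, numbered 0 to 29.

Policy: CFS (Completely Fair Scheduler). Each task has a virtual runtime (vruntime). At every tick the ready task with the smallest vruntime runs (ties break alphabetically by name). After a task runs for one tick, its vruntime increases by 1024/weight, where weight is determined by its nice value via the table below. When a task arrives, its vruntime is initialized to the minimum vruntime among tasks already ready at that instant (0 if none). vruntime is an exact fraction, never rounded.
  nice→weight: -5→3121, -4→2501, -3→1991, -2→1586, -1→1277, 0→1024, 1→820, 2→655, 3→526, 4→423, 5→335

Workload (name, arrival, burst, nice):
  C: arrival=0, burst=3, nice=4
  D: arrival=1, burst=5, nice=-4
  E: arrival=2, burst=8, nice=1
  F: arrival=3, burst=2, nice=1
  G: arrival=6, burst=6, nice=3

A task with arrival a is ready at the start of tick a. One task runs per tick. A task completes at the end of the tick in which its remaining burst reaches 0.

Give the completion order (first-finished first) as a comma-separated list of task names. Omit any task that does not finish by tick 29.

t=0: vr[C=0] → run C
t=1: vr[C=1024/423 D=1024/423] → run C
t=2: vr[C=2048/423 D=1024/423 E=1024/423] → run D
t=3: vr[C=2048/423 D=2994176/1057923 E=1024/423 F=1024/423] → run E
t=4: vr[C=2048/423 D=2994176/1057923 E=318208/86715 F=1024/423] → run F
t=5: vr[C=2048/423 D=2994176/1057923 E=318208/86715 F=318208/86715] → run D
t=6: vr[C=2048/423 D=3427328/1057923 E=318208/86715 F=318208/86715 G=3427328/1057923] → run D
t=7: vr[C=2048/423 D=3860480/1057923 E=318208/86715 F=318208/86715 G=3427328/1057923] → run G
t=8: vr[C=2048/423 D=3860480/1057923 E=318208/86715 F=318208/86715 G=1443043840/278233749] → run D
t=9: vr[C=2048/423 D=4293632/1057923 E=318208/86715 F=318208/86715 G=1443043840/278233749] → run E
t=10: vr[C=2048/423 D=4293632/1057923 E=426496/86715 F=318208/86715 G=1443043840/278233749] → run F
t=11: vr[C=2048/423 D=4293632/1057923 E=426496/86715 G=1443043840/278233749] → run D
t=12: vr[C=2048/423 E=426496/86715 G=1443043840/278233749] → run C
t=13: vr[E=426496/86715 G=1443043840/278233749] → run E
t=14: vr[E=534784/86715 G=1443043840/278233749] → run G
t=15: vr[E=534784/86715 G=1984700416/278233749] → run E
t=16: vr[E=643072/86715 G=1984700416/278233749] → run G
t=17: vr[E=643072/86715 G=2526356992/278233749] → run E
t=18: vr[E=150272/17343 G=2526356992/278233749] → run E
t=19: vr[E=859648/86715 G=2526356992/278233749] → run G
t=20: vr[E=859648/86715 G=3068013568/278233749] → run E
t=21: vr[E=967936/86715 G=3068013568/278233749] → run G
t=22: vr[E=967936/86715 G=3609670144/278233749] → run E
t=23: vr[G=3609670144/278233749] → run G
t=24: (idle)
t=25: (idle)
t=26: (idle)
t=27: (idle)
t=28: (idle)
t=29: (idle)

completion order = F, D, C, E, G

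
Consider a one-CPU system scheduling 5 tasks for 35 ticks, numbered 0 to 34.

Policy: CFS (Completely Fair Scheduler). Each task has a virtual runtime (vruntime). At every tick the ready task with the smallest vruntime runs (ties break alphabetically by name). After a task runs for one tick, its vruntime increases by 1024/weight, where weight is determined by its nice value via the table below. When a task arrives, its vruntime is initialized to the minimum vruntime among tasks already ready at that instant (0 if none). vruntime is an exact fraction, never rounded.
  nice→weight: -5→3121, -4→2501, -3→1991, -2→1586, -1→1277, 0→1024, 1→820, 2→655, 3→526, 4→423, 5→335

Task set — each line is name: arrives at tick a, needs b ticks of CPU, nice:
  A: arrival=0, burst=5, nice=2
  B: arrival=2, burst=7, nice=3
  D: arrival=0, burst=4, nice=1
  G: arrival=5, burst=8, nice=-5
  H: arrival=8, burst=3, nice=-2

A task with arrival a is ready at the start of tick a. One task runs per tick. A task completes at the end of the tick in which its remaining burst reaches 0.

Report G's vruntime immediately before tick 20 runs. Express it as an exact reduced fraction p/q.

t=0: vr[A=0 D=0] → run A
t=1: vr[A=1024/655 D=0] → run D
t=2: vr[A=1024/655 B=256/205 D=256/205] → run B
t=3: vr[A=1024/655 B=172288/53915 D=256/205] → run D
t=4: vr[A=1024/655 B=172288/53915 D=512/205] → run A
t=5: vr[A=2048/655 B=172288/53915 D=512/205 G=512/205] → run D
t=6: vr[A=2048/655 B=172288/53915 D=768/205 G=512/205] → run G
t=7: vr[A=2048/655 B=172288/53915 D=768/205 G=1807872/639805] → run G
t=8: vr[A=2048/655 B=172288/53915 D=768/205 G=2017792/639805 H=2048/655] → run A
t=9: vr[A=3072/655 B=172288/53915 D=768/205 G=2017792/639805 H=2048/655] → run H
t=10: vr[A=3072/655 B=172288/53915 D=768/205 G=2017792/639805 H=1959424/519415] → run G
t=11: vr[A=3072/655 B=172288/53915 D=768/205 G=2227712/639805 H=1959424/519415] → run B
t=12: vr[A=3072/655 B=277248/53915 D=768/205 G=2227712/639805 H=1959424/519415] → run G
t=13: vr[A=3072/655 B=277248/53915 D=768/205 G=2437632/639805 H=1959424/519415] → run D
t=14: vr[A=3072/655 B=277248/53915 G=2437632/639805 H=1959424/519415] → run H
t=15: vr[A=3072/655 B=277248/53915 G=2437632/639805 H=2294784/519415] → run G
t=16: vr[A=3072/655 B=277248/53915 G=2647552/639805 H=2294784/519415] → run G
t=17: vr[A=3072/655 B=277248/53915 G=2857472/639805 H=2294784/519415] → run H
t=18: vr[A=3072/655 B=277248/53915 G=2857472/639805] → run G
t=19: vr[A=3072/655 B=277248/53915 G=3067392/639805] → run A
t=20: vr[A=4096/655 B=277248/53915 G=3067392/639805] → run G
t=21: vr[A=4096/655 B=277248/53915] → run B
t=22: vr[A=4096/655 B=382208/53915] → run A
t=23: vr[B=382208/53915] → run B
t=24: vr[B=487168/53915] → run B
t=25: vr[B=592128/53915] → run B
t=26: vr[B=697088/53915] → run B
t=27: (idle)
t=28: (idle)
t=29: (idle)
t=30: (idle)
t=31: (idle)
t=32: (idle)
t=33: (idle)
t=34: (idle)

vruntime(G, start of tick 20) = 3067392/639805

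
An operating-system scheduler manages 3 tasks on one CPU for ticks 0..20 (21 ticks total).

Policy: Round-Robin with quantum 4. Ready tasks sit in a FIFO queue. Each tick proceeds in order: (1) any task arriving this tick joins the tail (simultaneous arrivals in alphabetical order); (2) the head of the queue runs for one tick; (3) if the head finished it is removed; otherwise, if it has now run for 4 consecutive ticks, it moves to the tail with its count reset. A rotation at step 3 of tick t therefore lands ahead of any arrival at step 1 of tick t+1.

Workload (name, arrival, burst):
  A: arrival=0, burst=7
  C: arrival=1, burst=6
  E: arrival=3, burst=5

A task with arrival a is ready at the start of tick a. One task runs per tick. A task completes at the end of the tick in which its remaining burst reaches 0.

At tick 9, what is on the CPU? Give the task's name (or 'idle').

t=0: queue=[A] q_used=0 → run A
t=1: queue=[A,C] q_used=1 → run A
t=2: queue=[A,C] q_used=2 → run A
t=3: queue=[A,C,E] q_used=3 → run A
t=4: queue=[C,E,A] q_used=0 → run C
t=5: queue=[C,E,A] q_used=1 → run C
t=6: queue=[C,E,A] q_used=2 → run C
t=7: queue=[C,E,A] q_used=3 → run C
t=8: queue=[E,A,C] q_used=0 → run E
t=9: queue=[E,A,C] q_used=1 → run E
t=10: queue=[E,A,C] q_used=2 → run E
t=11: queue=[E,A,C] q_used=3 → run E
t=12: queue=[A,C,E] q_used=0 → run A
t=13: queue=[A,C,E] q_used=1 → run A
t=14: queue=[A,C,E] q_used=2 → run A
t=15: queue=[C,E] q_used=0 → run C
t=16: queue=[C,E] q_used=1 → run C
t=17: queue=[E] q_used=0 → run E
t=18: (idle)
t=19: (idle)
t=20: (idle)

running at tick 9 = E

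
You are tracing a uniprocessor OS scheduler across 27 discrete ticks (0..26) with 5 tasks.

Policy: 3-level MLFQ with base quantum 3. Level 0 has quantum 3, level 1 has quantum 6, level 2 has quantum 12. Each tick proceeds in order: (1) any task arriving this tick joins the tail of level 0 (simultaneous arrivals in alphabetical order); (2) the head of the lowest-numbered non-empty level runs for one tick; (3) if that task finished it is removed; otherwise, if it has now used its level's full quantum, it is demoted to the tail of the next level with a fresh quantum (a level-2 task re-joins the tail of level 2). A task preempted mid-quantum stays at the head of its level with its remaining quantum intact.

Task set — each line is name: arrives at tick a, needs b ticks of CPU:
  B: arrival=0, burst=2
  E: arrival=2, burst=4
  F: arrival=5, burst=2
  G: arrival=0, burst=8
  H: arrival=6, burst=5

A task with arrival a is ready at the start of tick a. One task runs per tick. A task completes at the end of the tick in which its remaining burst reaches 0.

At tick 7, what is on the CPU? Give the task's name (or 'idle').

t=0: L0/L1/L2 = BG/-/- → run B
t=1: L0/L1/L2 = BG/-/- → run B
t=2: L0/L1/L2 = GE/-/- → run G
t=3: L0/L1/L2 = GE/-/- → run G
t=4: L0/L1/L2 = GE/-/- → run G
t=5: L0/L1/L2 = EF/G/- → run E
t=6: L0/L1/L2 = EFH/G/- → run E
t=7: L0/L1/L2 = EFH/G/- → run E
t=8: L0/L1/L2 = FH/GE/- → run F
t=9: L0/L1/L2 = FH/GE/- → run F
t=10: L0/L1/L2 = H/GE/- → run H
t=11: L0/L1/L2 = H/GE/- → run H
t=12: L0/L1/L2 = H/GE/- → run H
t=13: L0/L1/L2 = -/GEH/- → run G
t=14: L0/L1/L2 = -/GEH/- → run G
t=15: L0/L1/L2 = -/GEH/- → run G
t=16: L0/L1/L2 = -/GEH/- → run G
t=17: L0/L1/L2 = -/GEH/- → run G
t=18: L0/L1/L2 = -/EH/- → run E
t=19: L0/L1/L2 = -/H/- → run H
t=20: L0/L1/L2 = -/H/- → run H
t=21: (idle)
t=22: (idle)
t=23: (idle)
t=24: (idle)
t=25: (idle)
t=26: (idle)

running at tick 7 = E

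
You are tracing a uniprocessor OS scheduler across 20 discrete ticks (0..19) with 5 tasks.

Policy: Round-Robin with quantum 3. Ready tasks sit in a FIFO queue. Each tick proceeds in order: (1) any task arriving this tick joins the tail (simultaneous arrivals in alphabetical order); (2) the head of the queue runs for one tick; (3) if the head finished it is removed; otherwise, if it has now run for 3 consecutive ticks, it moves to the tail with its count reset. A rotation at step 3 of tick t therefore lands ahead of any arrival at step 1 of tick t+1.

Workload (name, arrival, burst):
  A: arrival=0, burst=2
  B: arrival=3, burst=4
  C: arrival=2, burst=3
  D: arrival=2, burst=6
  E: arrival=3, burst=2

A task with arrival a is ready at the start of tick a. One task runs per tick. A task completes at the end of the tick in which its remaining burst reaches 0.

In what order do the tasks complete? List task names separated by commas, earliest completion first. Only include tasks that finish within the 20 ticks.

t=0: queue=[A] q_used=0 → run A
t=1: queue=[A] q_used=1 → run A
t=2: queue=[C,D] q_used=0 → run C
t=3: queue=[C,D,B,E] q_used=1 → run C
t=4: queue=[C,D,B,E] q_used=2 → run C
t=5: queue=[D,B,E] q_used=0 → run D
t=6: queue=[D,B,E] q_used=1 → run D
t=7: queue=[D,B,E] q_used=2 → run D
t=8: queue=[B,E,D] q_used=0 → run B
t=9: queue=[B,E,D] q_used=1 → run B
t=10: queue=[B,E,D] q_used=2 → run B
t=11: queue=[E,D,B] q_used=0 → run E
t=12: queue=[E,D,B] q_used=1 → run E
t=13: queue=[D,B] q_used=0 → run D
t=14: queue=[D,B] q_used=1 → run D
t=15: queue=[D,B] q_used=2 → run D
t=16: queue=[B] q_used=0 → run B
t=17: (idle)
t=18: (idle)
t=19: (idle)

completion order = A, C, E, D, B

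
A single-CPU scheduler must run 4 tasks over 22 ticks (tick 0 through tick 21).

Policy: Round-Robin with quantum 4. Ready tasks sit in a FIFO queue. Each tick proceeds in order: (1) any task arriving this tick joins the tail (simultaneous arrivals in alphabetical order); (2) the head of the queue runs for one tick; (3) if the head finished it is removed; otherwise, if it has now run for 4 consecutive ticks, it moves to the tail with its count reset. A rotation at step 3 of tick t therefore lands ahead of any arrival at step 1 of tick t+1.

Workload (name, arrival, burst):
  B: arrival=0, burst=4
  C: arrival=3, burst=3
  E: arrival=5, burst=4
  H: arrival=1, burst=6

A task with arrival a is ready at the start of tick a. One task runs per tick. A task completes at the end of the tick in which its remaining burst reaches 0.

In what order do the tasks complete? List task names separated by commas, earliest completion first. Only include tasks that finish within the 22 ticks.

t=0: queue=[B] q_used=0 → run B
t=1: queue=[B,H] q_used=1 → run B
t=2: queue=[B,H] q_used=2 → run B
t=3: queue=[B,H,C] q_used=3 → run B
t=4: queue=[H,C] q_used=0 → run H
t=5: queue=[H,C,E] q_used=1 → run H
t=6: queue=[H,C,E] q_used=2 → run H
t=7: queue=[H,C,E] q_used=3 → run H
t=8: queue=[C,E,H] q_used=0 → run C
t=9: queue=[C,E,H] q_used=1 → run C
t=10: queue=[C,E,H] q_used=2 → run C
t=11: queue=[E,H] q_used=0 → run E
t=12: queue=[E,H] q_used=1 → run E
t=13: queue=[E,H] q_used=2 → run E
t=14: queue=[E,H] q_used=3 → run E
t=15: queue=[H] q_used=0 → run H
t=16: queue=[H] q_used=1 → run H
t=17: (idle)
t=18: (idle)
t=19: (idle)
t=20: (idle)
t=21: (idle)

completion order = B, C, E, H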